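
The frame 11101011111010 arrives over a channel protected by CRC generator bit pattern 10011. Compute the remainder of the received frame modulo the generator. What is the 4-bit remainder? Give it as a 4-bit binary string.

Modulo-2 division of 11101011111010 by 10011:
  pos 0: 11101 XOR 10011 = 01110
  pos 1: 11100 XOR 10011 = 01111
  pos 2: 11111 XOR 10011 = 01100
  pos 3: 11001 XOR 10011 = 01010
  pos 4: 10101 XOR 10011 = 00110
  pos 6: 11011 XOR 10011 = 01000
  pos 7: 10000 XOR 10011 = 00011
Remainder = 1110 (nonzero — an error is detected).

1110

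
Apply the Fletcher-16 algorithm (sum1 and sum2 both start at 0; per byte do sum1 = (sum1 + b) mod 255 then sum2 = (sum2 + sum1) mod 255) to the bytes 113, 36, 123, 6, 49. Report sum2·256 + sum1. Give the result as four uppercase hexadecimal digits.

7748

Running sums (mod 255):
  after byte 0 (113): sum1=113, sum2=113
  after byte 1 (36): sum1=149, sum2=7
  after byte 2 (123): sum1=17, sum2=24
  after byte 3 (6): sum1=23, sum2=47
  after byte 4 (49): sum1=72, sum2=119
Checksum = sum2·256 + sum1 = 119·256 + 72 = 30536 = 0x7748.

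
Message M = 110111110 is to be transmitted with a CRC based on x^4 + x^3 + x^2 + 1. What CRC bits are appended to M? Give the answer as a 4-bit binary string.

0100

Append 4 zeros: 1101111100000. Divide by 11101 (XOR where the leading bit is 1):
  pos 0: 11011 XOR 11101 = 00110
  pos 2: 11011 XOR 11101 = 00110
  pos 4: 11010 XOR 11101 = 00111
  pos 6: 11100 XOR 11101 = 00001
Remainder (last 4 bits) = 0100. This is the CRC / FCS.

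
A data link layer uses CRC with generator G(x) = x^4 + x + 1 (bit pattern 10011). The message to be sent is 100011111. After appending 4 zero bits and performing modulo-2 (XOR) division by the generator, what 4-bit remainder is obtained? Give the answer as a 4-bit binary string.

Append 4 zeros: 1000111110000. Divide by 10011 (XOR where the leading bit is 1):
  pos 0: 10001 XOR 10011 = 00010
  pos 3: 10111 XOR 10011 = 00100
  pos 5: 10010 XOR 10011 = 00001
Remainder (last 4 bits) = 1000. This is the CRC / FCS.

1000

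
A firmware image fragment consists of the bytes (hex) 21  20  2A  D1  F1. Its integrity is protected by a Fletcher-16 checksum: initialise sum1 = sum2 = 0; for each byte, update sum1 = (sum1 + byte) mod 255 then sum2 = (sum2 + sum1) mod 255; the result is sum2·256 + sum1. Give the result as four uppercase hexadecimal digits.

3A2F

Running sums (mod 255):
  after byte 0 (21): sum1=33, sum2=33
  after byte 1 (20): sum1=65, sum2=98
  after byte 2 (2A): sum1=107, sum2=205
  after byte 3 (D1): sum1=61, sum2=11
  after byte 4 (F1): sum1=47, sum2=58
Checksum = sum2·256 + sum1 = 58·256 + 47 = 14895 = 0x3A2F.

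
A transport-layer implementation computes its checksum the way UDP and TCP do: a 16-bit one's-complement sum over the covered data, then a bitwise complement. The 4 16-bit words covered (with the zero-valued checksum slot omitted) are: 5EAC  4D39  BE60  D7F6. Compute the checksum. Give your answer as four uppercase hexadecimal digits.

BDC2

One's-complement addition (fold any carry out of bit 15 back into bit 0):
  0x5EAC + 0x4D39 = 0x0ABE5
  0xABE5 + 0xBE60 = 0x16A45 → wrap carry → 0x6A46
  0x6A46 + 0xD7F6 = 0x1423C → wrap carry → 0x423D
One's-complement sum = 0x423D.
Checksum = ~0x423D & 0xFFFF = 0xBDC2.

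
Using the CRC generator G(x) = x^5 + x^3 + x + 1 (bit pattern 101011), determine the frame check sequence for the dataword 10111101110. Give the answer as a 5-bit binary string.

Append 5 zeros: 1011110111000000. Divide by 101011 (XOR where the leading bit is 1):
  pos 0: 101111 XOR 101011 = 000100
  pos 3: 100011 XOR 101011 = 001000
  pos 5: 100010 XOR 101011 = 001001
  pos 7: 100100 XOR 101011 = 001111
  pos 9: 111100 XOR 101011 = 010111
  pos 10: 101110 XOR 101011 = 000101
Remainder (last 5 bits) = 00101. This is the CRC / FCS.

00101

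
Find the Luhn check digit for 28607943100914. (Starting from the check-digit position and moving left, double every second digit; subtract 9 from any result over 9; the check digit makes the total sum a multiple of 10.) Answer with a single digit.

Partial digits right→left: 4 1 9 0 0 1 3 4 9 7 0 6 8 2
Double every second digit counting from the check-digit position (so the 1st, 3rd, 5th, ... of the partial from the right).
  doubled (with −9 where >9): 8 9 0 6 9 0 7 → sum 39
  kept as-is: 1 0 1 4 7 6 2 → sum 21
Total = 39 + 21 = 60.
Check digit = (10 − (60 mod 10)) mod 10 = 0.

0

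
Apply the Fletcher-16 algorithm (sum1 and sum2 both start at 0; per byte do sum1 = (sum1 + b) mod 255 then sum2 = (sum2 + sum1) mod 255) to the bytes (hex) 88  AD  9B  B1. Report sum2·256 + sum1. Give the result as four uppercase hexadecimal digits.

Running sums (mod 255):
  after byte 0 (88): sum1=136, sum2=136
  after byte 1 (AD): sum1=54, sum2=190
  after byte 2 (9B): sum1=209, sum2=144
  after byte 3 (B1): sum1=131, sum2=20
Checksum = sum2·256 + sum1 = 20·256 + 131 = 5251 = 0x1483.

1483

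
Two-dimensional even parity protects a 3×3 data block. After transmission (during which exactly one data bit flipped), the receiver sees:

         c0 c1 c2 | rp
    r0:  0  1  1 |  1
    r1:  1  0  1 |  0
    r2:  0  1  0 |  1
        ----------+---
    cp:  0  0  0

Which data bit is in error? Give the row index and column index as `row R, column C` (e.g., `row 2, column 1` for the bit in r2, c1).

Recompute each row's even parity and compare to rp:
  r0: data parity 0, sent rp 1 → mismatch
  r1: data parity 0, sent rp 0 → ok
  r2: data parity 1, sent rp 1 → ok
Recompute each column's even parity and compare to cp:
  c0: data parity 1, sent cp 0 → mismatch
  c1: data parity 0, sent cp 0 → ok
  c2: data parity 0, sent cp 0 → ok
Exactly one row (r0) and one column (c0) fail → the flipped bit is at their intersection.

row 0, column 0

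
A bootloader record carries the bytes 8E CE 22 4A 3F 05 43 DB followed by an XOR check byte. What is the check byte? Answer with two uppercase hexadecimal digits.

8A

XOR the bytes together:
  start with 0x8E
  0x8E ⊕ 0xCE = 0x40
  0x40 ⊕ 0x22 = 0x62
  0x62 ⊕ 0x4A = 0x28
  0x28 ⊕ 0x3F = 0x17
  0x17 ⊕ 0x05 = 0x12
  0x12 ⊕ 0x43 = 0x51
  0x51 ⊕ 0xDB = 0x8A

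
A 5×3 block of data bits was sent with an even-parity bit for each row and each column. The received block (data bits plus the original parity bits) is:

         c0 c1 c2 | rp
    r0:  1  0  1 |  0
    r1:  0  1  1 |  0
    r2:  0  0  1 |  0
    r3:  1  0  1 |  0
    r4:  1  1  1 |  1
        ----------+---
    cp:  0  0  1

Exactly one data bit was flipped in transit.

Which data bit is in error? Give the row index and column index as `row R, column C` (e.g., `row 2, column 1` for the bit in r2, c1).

row 2, column 0

Recompute each row's even parity and compare to rp:
  r0: data parity 0, sent rp 0 → ok
  r1: data parity 0, sent rp 0 → ok
  r2: data parity 1, sent rp 0 → mismatch
  r3: data parity 0, sent rp 0 → ok
  r4: data parity 1, sent rp 1 → ok
Recompute each column's even parity and compare to cp:
  c0: data parity 1, sent cp 0 → mismatch
  c1: data parity 0, sent cp 0 → ok
  c2: data parity 1, sent cp 1 → ok
Exactly one row (r2) and one column (c0) fail → the flipped bit is at their intersection.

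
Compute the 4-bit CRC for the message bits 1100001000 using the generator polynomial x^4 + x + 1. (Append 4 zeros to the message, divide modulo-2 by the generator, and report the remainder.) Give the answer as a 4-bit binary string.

Append 4 zeros: 11000010000000. Divide by 10011 (XOR where the leading bit is 1):
  pos 0: 11000 XOR 10011 = 01011
  pos 1: 10110 XOR 10011 = 00101
  pos 3: 10110 XOR 10011 = 00101
  pos 5: 10100 XOR 10011 = 00111
  pos 7: 11100 XOR 10011 = 01111
  pos 8: 11110 XOR 10011 = 01101
  pos 9: 11010 XOR 10011 = 01001
Remainder (last 4 bits) = 1001. This is the CRC / FCS.

1001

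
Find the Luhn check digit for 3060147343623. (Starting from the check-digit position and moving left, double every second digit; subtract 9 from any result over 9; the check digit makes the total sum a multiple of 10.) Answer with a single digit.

5

Partial digits right→left: 3 2 6 3 4 3 7 4 1 0 6 0 3
Double every second digit counting from the check-digit position (so the 1st, 3rd, 5th, ... of the partial from the right).
  doubled (with −9 where >9): 6 3 8 5 2 3 6 → sum 33
  kept as-is: 2 3 3 4 0 0 → sum 12
Total = 33 + 12 = 45.
Check digit = (10 − (45 mod 10)) mod 10 = 5.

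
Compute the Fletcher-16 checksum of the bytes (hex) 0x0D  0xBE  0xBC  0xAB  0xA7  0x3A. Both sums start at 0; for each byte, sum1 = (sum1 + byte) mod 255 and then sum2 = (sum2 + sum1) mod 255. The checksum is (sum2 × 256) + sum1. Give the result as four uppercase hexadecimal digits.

Running sums (mod 255):
  after byte 0 (0x0D): sum1=13, sum2=13
  after byte 1 (0xBE): sum1=203, sum2=216
  after byte 2 (0xBC): sum1=136, sum2=97
  after byte 3 (0xAB): sum1=52, sum2=149
  after byte 4 (0xA7): sum1=219, sum2=113
  after byte 5 (0x3A): sum1=22, sum2=135
Checksum = sum2·256 + sum1 = 135·256 + 22 = 34582 = 0x8716.

8716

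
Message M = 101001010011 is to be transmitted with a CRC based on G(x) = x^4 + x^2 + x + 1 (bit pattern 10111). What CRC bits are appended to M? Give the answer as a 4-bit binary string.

Append 4 zeros: 1010010100110000. Divide by 10111 (XOR where the leading bit is 1):
  pos 0: 10100 XOR 10111 = 00011
  pos 3: 11101 XOR 10111 = 01010
  pos 4: 10100 XOR 10111 = 00011
  pos 7: 11011 XOR 10111 = 01100
  pos 8: 11000 XOR 10111 = 01111
  pos 9: 11110 XOR 10111 = 01001
  pos 10: 10010 XOR 10111 = 00101
Remainder (last 4 bits) = 1010. This is the CRC / FCS.

1010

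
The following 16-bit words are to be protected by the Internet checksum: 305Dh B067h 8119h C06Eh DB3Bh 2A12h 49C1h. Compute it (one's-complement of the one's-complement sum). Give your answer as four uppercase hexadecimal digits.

8EA3

One's-complement addition (fold any carry out of bit 15 back into bit 0):
  0x305D + 0xB067 = 0x0E0C4
  0xE0C4 + 0x8119 = 0x161DD → wrap carry → 0x61DE
  0x61DE + 0xC06E = 0x1224C → wrap carry → 0x224D
  0x224D + 0xDB3B = 0x0FD88
  0xFD88 + 0x2A12 = 0x1279A → wrap carry → 0x279B
  0x279B + 0x49C1 = 0x0715C
One's-complement sum = 0x715C.
Checksum = ~0x715C & 0xFFFF = 0x8EA3.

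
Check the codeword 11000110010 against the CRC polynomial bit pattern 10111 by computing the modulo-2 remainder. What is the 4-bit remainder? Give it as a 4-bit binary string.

Modulo-2 division of 11000110010 by 10111:
  pos 0: 11000 XOR 10111 = 01111
  pos 1: 11111 XOR 10111 = 01000
  pos 2: 10001 XOR 10111 = 00110
  pos 4: 11000 XOR 10111 = 01111
  pos 5: 11111 XOR 10111 = 01000
  pos 6: 10000 XOR 10111 = 00111
Remainder = 0111 (nonzero — an error is detected).

0111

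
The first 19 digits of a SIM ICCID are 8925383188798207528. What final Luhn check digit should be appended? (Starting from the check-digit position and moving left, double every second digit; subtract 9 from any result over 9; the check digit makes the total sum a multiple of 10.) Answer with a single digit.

Partial digits right→left: 8 2 5 7 0 2 8 9 7 8 8 1 3 8 3 5 2 9 8
Double every second digit counting from the check-digit position (so the 1st, 3rd, 5th, ... of the partial from the right).
  doubled (with −9 where >9): 7 1 0 7 5 7 6 6 4 7 → sum 50
  kept as-is: 2 7 2 9 8 1 8 5 9 → sum 51
Total = 50 + 51 = 101.
Check digit = (10 − (101 mod 10)) mod 10 = 9.

9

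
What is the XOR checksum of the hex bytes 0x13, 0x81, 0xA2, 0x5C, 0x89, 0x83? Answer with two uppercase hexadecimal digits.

66

XOR the bytes together:
  start with 0x13
  0x13 ⊕ 0x81 = 0x92
  0x92 ⊕ 0xA2 = 0x30
  0x30 ⊕ 0x5C = 0x6C
  0x6C ⊕ 0x89 = 0xE5
  0xE5 ⊕ 0x83 = 0x66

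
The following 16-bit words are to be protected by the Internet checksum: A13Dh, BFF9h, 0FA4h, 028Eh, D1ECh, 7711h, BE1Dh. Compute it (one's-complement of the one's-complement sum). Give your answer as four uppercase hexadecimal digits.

One's-complement addition (fold any carry out of bit 15 back into bit 0):
  0xA13D + 0xBFF9 = 0x16136 → wrap carry → 0x6137
  0x6137 + 0x0FA4 = 0x070DB
  0x70DB + 0x028E = 0x07369
  0x7369 + 0xD1EC = 0x14555 → wrap carry → 0x4556
  0x4556 + 0x7711 = 0x0BC67
  0xBC67 + 0xBE1D = 0x17A84 → wrap carry → 0x7A85
One's-complement sum = 0x7A85.
Checksum = ~0x7A85 & 0xFFFF = 0x857A.

857A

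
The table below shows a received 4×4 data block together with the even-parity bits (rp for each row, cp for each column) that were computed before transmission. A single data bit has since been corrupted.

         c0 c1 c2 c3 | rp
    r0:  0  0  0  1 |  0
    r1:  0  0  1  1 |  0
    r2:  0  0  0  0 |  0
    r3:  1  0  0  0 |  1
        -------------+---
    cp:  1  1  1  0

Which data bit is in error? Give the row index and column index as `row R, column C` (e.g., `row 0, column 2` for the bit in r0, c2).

Recompute each row's even parity and compare to rp:
  r0: data parity 1, sent rp 0 → mismatch
  r1: data parity 0, sent rp 0 → ok
  r2: data parity 0, sent rp 0 → ok
  r3: data parity 1, sent rp 1 → ok
Recompute each column's even parity and compare to cp:
  c0: data parity 1, sent cp 1 → ok
  c1: data parity 0, sent cp 1 → mismatch
  c2: data parity 1, sent cp 1 → ok
  c3: data parity 0, sent cp 0 → ok
Exactly one row (r0) and one column (c1) fail → the flipped bit is at their intersection.

row 0, column 1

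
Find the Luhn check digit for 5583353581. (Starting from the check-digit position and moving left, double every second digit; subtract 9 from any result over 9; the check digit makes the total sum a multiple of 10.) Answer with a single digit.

Partial digits right→left: 1 8 5 3 5 3 3 8 5 5
Double every second digit counting from the check-digit position (so the 1st, 3rd, 5th, ... of the partial from the right).
  doubled (with −9 where >9): 2 1 1 6 1 → sum 11
  kept as-is: 8 3 3 8 5 → sum 27
Total = 11 + 27 = 38.
Check digit = (10 − (38 mod 10)) mod 10 = 2.

2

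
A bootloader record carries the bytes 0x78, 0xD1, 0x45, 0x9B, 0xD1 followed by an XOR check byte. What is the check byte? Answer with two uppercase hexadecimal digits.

XOR the bytes together:
  start with 0x78
  0x78 ⊕ 0xD1 = 0xA9
  0xA9 ⊕ 0x45 = 0xEC
  0xEC ⊕ 0x9B = 0x77
  0x77 ⊕ 0xD1 = 0xA6

A6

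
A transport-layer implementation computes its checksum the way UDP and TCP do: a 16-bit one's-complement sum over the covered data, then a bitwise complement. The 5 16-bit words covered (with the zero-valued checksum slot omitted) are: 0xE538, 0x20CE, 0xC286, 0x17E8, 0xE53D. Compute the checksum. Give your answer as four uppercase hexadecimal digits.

One's-complement addition (fold any carry out of bit 15 back into bit 0):
  0xE538 + 0x20CE = 0x10606 → wrap carry → 0x0607
  0x0607 + 0xC286 = 0x0C88D
  0xC88D + 0x17E8 = 0x0E075
  0xE075 + 0xE53D = 0x1C5B2 → wrap carry → 0xC5B3
One's-complement sum = 0xC5B3.
Checksum = ~0xC5B3 & 0xFFFF = 0x3A4C.

3A4C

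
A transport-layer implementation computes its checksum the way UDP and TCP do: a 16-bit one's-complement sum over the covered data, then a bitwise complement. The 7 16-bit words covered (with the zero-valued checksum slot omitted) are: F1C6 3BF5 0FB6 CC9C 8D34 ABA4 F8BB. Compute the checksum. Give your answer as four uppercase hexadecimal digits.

C45B

One's-complement addition (fold any carry out of bit 15 back into bit 0):
  0xF1C6 + 0x3BF5 = 0x12DBB → wrap carry → 0x2DBC
  0x2DBC + 0x0FB6 = 0x03D72
  0x3D72 + 0xCC9C = 0x10A0E → wrap carry → 0x0A0F
  0x0A0F + 0x8D34 = 0x09743
  0x9743 + 0xABA4 = 0x142E7 → wrap carry → 0x42E8
  0x42E8 + 0xF8BB = 0x13BA3 → wrap carry → 0x3BA4
One's-complement sum = 0x3BA4.
Checksum = ~0x3BA4 & 0xFFFF = 0xC45B.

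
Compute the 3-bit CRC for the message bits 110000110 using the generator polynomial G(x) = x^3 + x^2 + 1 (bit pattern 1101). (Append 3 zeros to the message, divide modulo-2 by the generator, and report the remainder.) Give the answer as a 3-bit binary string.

Append 3 zeros: 110000110000. Divide by 1101 (XOR where the leading bit is 1):
  pos 0: 1100 XOR 1101 = 0001
  pos 3: 1001 XOR 1101 = 0100
  pos 4: 1001 XOR 1101 = 0100
  pos 5: 1000 XOR 1101 = 0101
  pos 6: 1010 XOR 1101 = 0111
  pos 7: 1110 XOR 1101 = 0011
Remainder (last 3 bits) = 110. This is the CRC / FCS.

110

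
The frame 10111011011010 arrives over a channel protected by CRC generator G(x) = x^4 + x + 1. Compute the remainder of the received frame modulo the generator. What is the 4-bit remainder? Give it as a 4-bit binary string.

Modulo-2 division of 10111011011010 by 10011:
  pos 0: 10111 XOR 10011 = 00100
  pos 2: 10001 XOR 10011 = 00010
  pos 5: 10101 XOR 10011 = 00110
  pos 7: 11010 XOR 10011 = 01001
  pos 8: 10011 XOR 10011 = 00000
Remainder = 0000 (zero — the frame passes the CRC check).

0000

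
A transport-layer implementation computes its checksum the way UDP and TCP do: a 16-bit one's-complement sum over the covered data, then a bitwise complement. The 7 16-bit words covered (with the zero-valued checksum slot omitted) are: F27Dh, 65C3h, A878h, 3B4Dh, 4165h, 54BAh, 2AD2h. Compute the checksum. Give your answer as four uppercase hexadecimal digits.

0307

One's-complement addition (fold any carry out of bit 15 back into bit 0):
  0xF27D + 0x65C3 = 0x15840 → wrap carry → 0x5841
  0x5841 + 0xA878 = 0x100B9 → wrap carry → 0x00BA
  0x00BA + 0x3B4D = 0x03C07
  0x3C07 + 0x4165 = 0x07D6C
  0x7D6C + 0x54BA = 0x0D226
  0xD226 + 0x2AD2 = 0x0FCF8
One's-complement sum = 0xFCF8.
Checksum = ~0xFCF8 & 0xFFFF = 0x0307.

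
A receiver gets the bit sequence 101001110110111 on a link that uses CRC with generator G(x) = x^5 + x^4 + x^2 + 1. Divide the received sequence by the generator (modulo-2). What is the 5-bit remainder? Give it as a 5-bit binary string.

Modulo-2 division of 101001110110111 by 110101:
  pos 0: 101001 XOR 110101 = 011100
  pos 1: 111001 XOR 110101 = 001100
  pos 3: 110010 XOR 110101 = 000111
  pos 6: 111110 XOR 110101 = 001011
  pos 8: 101111 XOR 110101 = 011010
  pos 9: 110101 XOR 110101 = 000000
Remainder = 00000 (zero — the frame passes the CRC check).

00000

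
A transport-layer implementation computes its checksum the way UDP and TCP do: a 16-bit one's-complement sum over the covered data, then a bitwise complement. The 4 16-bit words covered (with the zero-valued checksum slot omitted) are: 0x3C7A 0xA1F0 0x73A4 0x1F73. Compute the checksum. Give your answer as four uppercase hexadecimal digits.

One's-complement addition (fold any carry out of bit 15 back into bit 0):
  0x3C7A + 0xA1F0 = 0x0DE6A
  0xDE6A + 0x73A4 = 0x1520E → wrap carry → 0x520F
  0x520F + 0x1F73 = 0x07182
One's-complement sum = 0x7182.
Checksum = ~0x7182 & 0xFFFF = 0x8E7D.

8E7D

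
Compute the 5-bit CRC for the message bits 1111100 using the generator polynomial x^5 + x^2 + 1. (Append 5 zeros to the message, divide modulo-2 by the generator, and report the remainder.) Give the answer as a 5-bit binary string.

10101

Append 5 zeros: 111110000000. Divide by 100101 (XOR where the leading bit is 1):
  pos 0: 111110 XOR 100101 = 011011
  pos 1: 110110 XOR 100101 = 010011
  pos 2: 100110 XOR 100101 = 000011
  pos 6: 110000 XOR 100101 = 010101
Remainder (last 5 bits) = 10101. This is the CRC / FCS.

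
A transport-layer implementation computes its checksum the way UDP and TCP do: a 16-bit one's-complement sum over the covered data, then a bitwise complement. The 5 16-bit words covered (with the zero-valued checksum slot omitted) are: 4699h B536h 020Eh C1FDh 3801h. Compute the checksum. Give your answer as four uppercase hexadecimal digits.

0823

One's-complement addition (fold any carry out of bit 15 back into bit 0):
  0x4699 + 0xB536 = 0x0FBCF
  0xFBCF + 0x020E = 0x0FDDD
  0xFDDD + 0xC1FD = 0x1BFDA → wrap carry → 0xBFDB
  0xBFDB + 0x3801 = 0x0F7DC
One's-complement sum = 0xF7DC.
Checksum = ~0xF7DC & 0xFFFF = 0x0823.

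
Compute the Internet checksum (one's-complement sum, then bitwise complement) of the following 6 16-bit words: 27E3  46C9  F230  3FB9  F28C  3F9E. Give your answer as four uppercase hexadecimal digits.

One's-complement addition (fold any carry out of bit 15 back into bit 0):
  0x27E3 + 0x46C9 = 0x06EAC
  0x6EAC + 0xF230 = 0x160DC → wrap carry → 0x60DD
  0x60DD + 0x3FB9 = 0x0A096
  0xA096 + 0xF28C = 0x19322 → wrap carry → 0x9323
  0x9323 + 0x3F9E = 0x0D2C1
One's-complement sum = 0xD2C1.
Checksum = ~0xD2C1 & 0xFFFF = 0x2D3E.

2D3E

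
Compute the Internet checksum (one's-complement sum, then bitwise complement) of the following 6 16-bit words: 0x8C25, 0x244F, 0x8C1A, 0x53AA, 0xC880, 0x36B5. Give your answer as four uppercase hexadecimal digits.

One's-complement addition (fold any carry out of bit 15 back into bit 0):
  0x8C25 + 0x244F = 0x0B074
  0xB074 + 0x8C1A = 0x13C8E → wrap carry → 0x3C8F
  0x3C8F + 0x53AA = 0x09039
  0x9039 + 0xC880 = 0x158B9 → wrap carry → 0x58BA
  0x58BA + 0x36B5 = 0x08F6F
One's-complement sum = 0x8F6F.
Checksum = ~0x8F6F & 0xFFFF = 0x7090.

7090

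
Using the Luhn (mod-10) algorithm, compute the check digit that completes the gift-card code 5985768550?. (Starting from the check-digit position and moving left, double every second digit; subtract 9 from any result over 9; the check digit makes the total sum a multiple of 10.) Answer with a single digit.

3

Partial digits right→left: 0 5 5 8 6 7 5 8 9 5
Double every second digit counting from the check-digit position (so the 1st, 3rd, 5th, ... of the partial from the right).
  doubled (with −9 where >9): 0 1 3 1 9 → sum 14
  kept as-is: 5 8 7 8 5 → sum 33
Total = 14 + 33 = 47.
Check digit = (10 − (47 mod 10)) mod 10 = 3.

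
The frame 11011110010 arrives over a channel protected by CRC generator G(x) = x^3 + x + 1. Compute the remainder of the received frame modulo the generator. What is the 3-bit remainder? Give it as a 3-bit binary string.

000

Modulo-2 division of 11011110010 by 1011:
  pos 0: 1101 XOR 1011 = 0110
  pos 1: 1101 XOR 1011 = 0110
  pos 2: 1101 XOR 1011 = 0110
  pos 3: 1101 XOR 1011 = 0110
  pos 4: 1100 XOR 1011 = 0111
  pos 5: 1110 XOR 1011 = 0101
  pos 6: 1011 XOR 1011 = 0000
Remainder = 000 (zero — the frame passes the CRC check).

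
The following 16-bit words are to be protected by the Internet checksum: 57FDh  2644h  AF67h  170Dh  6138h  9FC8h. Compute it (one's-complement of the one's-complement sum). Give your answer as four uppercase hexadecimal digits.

BA48

One's-complement addition (fold any carry out of bit 15 back into bit 0):
  0x57FD + 0x2644 = 0x07E41
  0x7E41 + 0xAF67 = 0x12DA8 → wrap carry → 0x2DA9
  0x2DA9 + 0x170D = 0x044B6
  0x44B6 + 0x6138 = 0x0A5EE
  0xA5EE + 0x9FC8 = 0x145B6 → wrap carry → 0x45B7
One's-complement sum = 0x45B7.
Checksum = ~0x45B7 & 0xFFFF = 0xBA48.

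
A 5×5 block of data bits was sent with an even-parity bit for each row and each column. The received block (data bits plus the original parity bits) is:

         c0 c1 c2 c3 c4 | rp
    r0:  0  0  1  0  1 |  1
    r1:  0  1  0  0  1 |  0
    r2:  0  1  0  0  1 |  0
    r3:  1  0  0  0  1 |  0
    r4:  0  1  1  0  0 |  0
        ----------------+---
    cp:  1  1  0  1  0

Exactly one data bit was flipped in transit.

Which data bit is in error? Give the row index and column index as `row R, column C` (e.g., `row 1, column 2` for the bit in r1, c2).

row 0, column 3

Recompute each row's even parity and compare to rp:
  r0: data parity 0, sent rp 1 → mismatch
  r1: data parity 0, sent rp 0 → ok
  r2: data parity 0, sent rp 0 → ok
  r3: data parity 0, sent rp 0 → ok
  r4: data parity 0, sent rp 0 → ok
Recompute each column's even parity and compare to cp:
  c0: data parity 1, sent cp 1 → ok
  c1: data parity 1, sent cp 1 → ok
  c2: data parity 0, sent cp 0 → ok
  c3: data parity 0, sent cp 1 → mismatch
  c4: data parity 0, sent cp 0 → ok
Exactly one row (r0) and one column (c3) fail → the flipped bit is at their intersection.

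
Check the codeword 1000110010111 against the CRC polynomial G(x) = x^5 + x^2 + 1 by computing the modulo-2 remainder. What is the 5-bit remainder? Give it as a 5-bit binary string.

Modulo-2 division of 1000110010111 by 100101:
  pos 0: 100011 XOR 100101 = 000110
  pos 3: 110001 XOR 100101 = 010100
  pos 4: 101000 XOR 100101 = 001101
  pos 6: 110111 XOR 100101 = 010010
  pos 7: 100101 XOR 100101 = 000000
Remainder = 00000 (zero — the frame passes the CRC check).

00000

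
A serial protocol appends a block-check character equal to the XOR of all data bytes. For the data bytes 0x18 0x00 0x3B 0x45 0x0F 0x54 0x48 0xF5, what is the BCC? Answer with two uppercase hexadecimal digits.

XOR the bytes together:
  start with 0x18
  0x18 ⊕ 0x00 = 0x18
  0x18 ⊕ 0x3B = 0x23
  0x23 ⊕ 0x45 = 0x66
  0x66 ⊕ 0x0F = 0x69
  0x69 ⊕ 0x54 = 0x3D
  0x3D ⊕ 0x48 = 0x75
  0x75 ⊕ 0xF5 = 0x80

80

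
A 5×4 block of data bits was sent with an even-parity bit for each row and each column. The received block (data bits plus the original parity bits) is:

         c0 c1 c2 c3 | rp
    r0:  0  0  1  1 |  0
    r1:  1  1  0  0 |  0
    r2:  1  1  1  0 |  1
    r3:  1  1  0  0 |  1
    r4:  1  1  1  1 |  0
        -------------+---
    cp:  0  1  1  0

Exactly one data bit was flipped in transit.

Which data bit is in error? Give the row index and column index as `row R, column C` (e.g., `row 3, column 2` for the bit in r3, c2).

row 3, column 1

Recompute each row's even parity and compare to rp:
  r0: data parity 0, sent rp 0 → ok
  r1: data parity 0, sent rp 0 → ok
  r2: data parity 1, sent rp 1 → ok
  r3: data parity 0, sent rp 1 → mismatch
  r4: data parity 0, sent rp 0 → ok
Recompute each column's even parity and compare to cp:
  c0: data parity 0, sent cp 0 → ok
  c1: data parity 0, sent cp 1 → mismatch
  c2: data parity 1, sent cp 1 → ok
  c3: data parity 0, sent cp 0 → ok
Exactly one row (r3) and one column (c1) fail → the flipped bit is at their intersection.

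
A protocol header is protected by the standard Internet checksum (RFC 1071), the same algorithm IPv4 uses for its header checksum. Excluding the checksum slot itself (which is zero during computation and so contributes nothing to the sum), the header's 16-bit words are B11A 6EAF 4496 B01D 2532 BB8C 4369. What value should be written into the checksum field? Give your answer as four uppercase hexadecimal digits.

C759

One's-complement addition (fold any carry out of bit 15 back into bit 0):
  0xB11A + 0x6EAF = 0x11FC9 → wrap carry → 0x1FCA
  0x1FCA + 0x4496 = 0x06460
  0x6460 + 0xB01D = 0x1147D → wrap carry → 0x147E
  0x147E + 0x2532 = 0x039B0
  0x39B0 + 0xBB8C = 0x0F53C
  0xF53C + 0x4369 = 0x138A5 → wrap carry → 0x38A6
One's-complement sum = 0x38A6.
Checksum = ~0x38A6 & 0xFFFF = 0xC759.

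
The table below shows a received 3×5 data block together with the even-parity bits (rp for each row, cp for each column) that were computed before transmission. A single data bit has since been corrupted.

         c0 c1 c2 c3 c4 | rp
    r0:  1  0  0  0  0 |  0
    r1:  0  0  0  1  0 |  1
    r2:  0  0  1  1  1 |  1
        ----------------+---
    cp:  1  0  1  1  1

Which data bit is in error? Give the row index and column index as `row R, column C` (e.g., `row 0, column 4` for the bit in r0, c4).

Recompute each row's even parity and compare to rp:
  r0: data parity 1, sent rp 0 → mismatch
  r1: data parity 1, sent rp 1 → ok
  r2: data parity 1, sent rp 1 → ok
Recompute each column's even parity and compare to cp:
  c0: data parity 1, sent cp 1 → ok
  c1: data parity 0, sent cp 0 → ok
  c2: data parity 1, sent cp 1 → ok
  c3: data parity 0, sent cp 1 → mismatch
  c4: data parity 1, sent cp 1 → ok
Exactly one row (r0) and one column (c3) fail → the flipped bit is at their intersection.

row 0, column 3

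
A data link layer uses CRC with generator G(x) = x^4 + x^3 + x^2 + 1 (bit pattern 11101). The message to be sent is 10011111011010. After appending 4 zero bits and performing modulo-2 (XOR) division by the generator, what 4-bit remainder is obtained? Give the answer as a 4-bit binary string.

0001

Append 4 zeros: 100111110110100000. Divide by 11101 (XOR where the leading bit is 1):
  pos 0: 10011 XOR 11101 = 01110
  pos 1: 11101 XOR 11101 = 00000
  pos 6: 11011 XOR 11101 = 00110
  pos 8: 11001 XOR 11101 = 00100
  pos 10: 10000 XOR 11101 = 01101
  pos 11: 11010 XOR 11101 = 00111
  pos 13: 11100 XOR 11101 = 00001
Remainder (last 4 bits) = 0001. This is the CRC / FCS.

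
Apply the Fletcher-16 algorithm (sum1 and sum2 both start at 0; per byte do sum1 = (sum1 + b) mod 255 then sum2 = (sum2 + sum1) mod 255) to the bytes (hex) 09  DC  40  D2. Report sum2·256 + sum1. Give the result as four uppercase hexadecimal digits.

Running sums (mod 255):
  after byte 0 (09): sum1=9, sum2=9
  after byte 1 (DC): sum1=229, sum2=238
  after byte 2 (40): sum1=38, sum2=21
  after byte 3 (D2): sum1=248, sum2=14
Checksum = sum2·256 + sum1 = 14·256 + 248 = 3832 = 0x0EF8.

0EF8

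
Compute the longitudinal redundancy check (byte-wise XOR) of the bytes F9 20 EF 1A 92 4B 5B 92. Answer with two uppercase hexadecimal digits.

3C

XOR the bytes together:
  start with 0xF9
  0xF9 ⊕ 0x20 = 0xD9
  0xD9 ⊕ 0xEF = 0x36
  0x36 ⊕ 0x1A = 0x2C
  0x2C ⊕ 0x92 = 0xBE
  0xBE ⊕ 0x4B = 0xF5
  0xF5 ⊕ 0x5B = 0xAE
  0xAE ⊕ 0x92 = 0x3C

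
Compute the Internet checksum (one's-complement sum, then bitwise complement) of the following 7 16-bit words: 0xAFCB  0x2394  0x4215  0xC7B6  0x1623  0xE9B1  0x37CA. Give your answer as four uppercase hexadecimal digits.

One's-complement addition (fold any carry out of bit 15 back into bit 0):
  0xAFCB + 0x2394 = 0x0D35F
  0xD35F + 0x4215 = 0x11574 → wrap carry → 0x1575
  0x1575 + 0xC7B6 = 0x0DD2B
  0xDD2B + 0x1623 = 0x0F34E
  0xF34E + 0xE9B1 = 0x1DCFF → wrap carry → 0xDD00
  0xDD00 + 0x37CA = 0x114CA → wrap carry → 0x14CB
One's-complement sum = 0x14CB.
Checksum = ~0x14CB & 0xFFFF = 0xEB34.

EB34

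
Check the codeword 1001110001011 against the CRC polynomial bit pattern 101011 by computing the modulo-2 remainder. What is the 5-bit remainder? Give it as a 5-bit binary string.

Modulo-2 division of 1001110001011 by 101011:
  pos 0: 100111 XOR 101011 = 001100
  pos 2: 110000 XOR 101011 = 011011
  pos 3: 110110 XOR 101011 = 011101
  pos 4: 111011 XOR 101011 = 010000
  pos 5: 100000 XOR 101011 = 001011
  pos 7: 101111 XOR 101011 = 000100
Remainder = 00100 (nonzero — an error is detected).

00100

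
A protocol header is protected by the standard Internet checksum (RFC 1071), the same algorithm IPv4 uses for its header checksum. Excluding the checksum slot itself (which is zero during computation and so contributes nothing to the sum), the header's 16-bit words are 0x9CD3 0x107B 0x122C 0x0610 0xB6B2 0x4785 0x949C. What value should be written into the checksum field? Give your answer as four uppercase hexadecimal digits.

One's-complement addition (fold any carry out of bit 15 back into bit 0):
  0x9CD3 + 0x107B = 0x0AD4E
  0xAD4E + 0x122C = 0x0BF7A
  0xBF7A + 0x0610 = 0x0C58A
  0xC58A + 0xB6B2 = 0x17C3C → wrap carry → 0x7C3D
  0x7C3D + 0x4785 = 0x0C3C2
  0xC3C2 + 0x949C = 0x1585E → wrap carry → 0x585F
One's-complement sum = 0x585F.
Checksum = ~0x585F & 0xFFFF = 0xA7A0.

A7A0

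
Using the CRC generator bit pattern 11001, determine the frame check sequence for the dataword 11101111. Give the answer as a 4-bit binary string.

1000

Append 4 zeros: 111011110000. Divide by 11001 (XOR where the leading bit is 1):
  pos 0: 11101 XOR 11001 = 00100
  pos 2: 10011 XOR 11001 = 01010
  pos 3: 10101 XOR 11001 = 01100
  pos 4: 11000 XOR 11001 = 00001
Remainder (last 4 bits) = 1000. This is the CRC / FCS.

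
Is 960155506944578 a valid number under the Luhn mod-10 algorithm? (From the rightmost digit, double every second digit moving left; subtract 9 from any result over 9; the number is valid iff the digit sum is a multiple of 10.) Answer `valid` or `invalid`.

From the right, keep odd positions and double even positions (subtract 9 from any doubled value over 9):
  doubled (positions 2,4,...): 5 8 9 0 1 2 3 → sum 28
  kept (positions 1,3,...): 8 5 4 6 5 5 0 9 → sum 42
Total = 70.
70 mod 10 = 0, so the number is valid.

valid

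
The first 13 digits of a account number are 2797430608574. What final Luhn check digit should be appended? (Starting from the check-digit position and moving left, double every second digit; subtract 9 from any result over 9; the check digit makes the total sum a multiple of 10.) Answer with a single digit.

2

Partial digits right→left: 4 7 5 8 0 6 0 3 4 7 9 7 2
Double every second digit counting from the check-digit position (so the 1st, 3rd, 5th, ... of the partial from the right).
  doubled (with −9 where >9): 8 1 0 0 8 9 4 → sum 30
  kept as-is: 7 8 6 3 7 7 → sum 38
Total = 30 + 38 = 68.
Check digit = (10 − (68 mod 10)) mod 10 = 2.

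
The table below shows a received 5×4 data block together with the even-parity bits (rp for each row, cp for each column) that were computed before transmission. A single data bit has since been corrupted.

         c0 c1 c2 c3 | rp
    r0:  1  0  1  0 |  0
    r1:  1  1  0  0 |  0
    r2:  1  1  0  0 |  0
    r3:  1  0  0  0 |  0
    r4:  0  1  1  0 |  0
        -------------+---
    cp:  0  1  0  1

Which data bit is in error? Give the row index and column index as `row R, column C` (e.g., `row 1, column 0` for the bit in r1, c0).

Recompute each row's even parity and compare to rp:
  r0: data parity 0, sent rp 0 → ok
  r1: data parity 0, sent rp 0 → ok
  r2: data parity 0, sent rp 0 → ok
  r3: data parity 1, sent rp 0 → mismatch
  r4: data parity 0, sent rp 0 → ok
Recompute each column's even parity and compare to cp:
  c0: data parity 0, sent cp 0 → ok
  c1: data parity 1, sent cp 1 → ok
  c2: data parity 0, sent cp 0 → ok
  c3: data parity 0, sent cp 1 → mismatch
Exactly one row (r3) and one column (c3) fail → the flipped bit is at their intersection.

row 3, column 3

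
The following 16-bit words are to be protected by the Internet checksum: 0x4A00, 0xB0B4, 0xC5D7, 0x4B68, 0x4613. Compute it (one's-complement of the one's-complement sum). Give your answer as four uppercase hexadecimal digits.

One's-complement addition (fold any carry out of bit 15 back into bit 0):
  0x4A00 + 0xB0B4 = 0x0FAB4
  0xFAB4 + 0xC5D7 = 0x1C08B → wrap carry → 0xC08C
  0xC08C + 0x4B68 = 0x10BF4 → wrap carry → 0x0BF5
  0x0BF5 + 0x4613 = 0x05208
One's-complement sum = 0x5208.
Checksum = ~0x5208 & 0xFFFF = 0xADF7.

ADF7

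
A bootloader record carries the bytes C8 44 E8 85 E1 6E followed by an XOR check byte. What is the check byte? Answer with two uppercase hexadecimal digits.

6E

XOR the bytes together:
  start with 0xC8
  0xC8 ⊕ 0x44 = 0x8C
  0x8C ⊕ 0xE8 = 0x64
  0x64 ⊕ 0x85 = 0xE1
  0xE1 ⊕ 0xE1 = 0x00
  0x00 ⊕ 0x6E = 0x6E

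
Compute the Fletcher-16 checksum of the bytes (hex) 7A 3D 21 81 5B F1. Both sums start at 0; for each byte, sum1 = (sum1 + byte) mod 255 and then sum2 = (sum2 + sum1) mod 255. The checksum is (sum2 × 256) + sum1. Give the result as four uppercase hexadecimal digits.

Running sums (mod 255):
  after byte 0 (7A): sum1=122, sum2=122
  after byte 1 (3D): sum1=183, sum2=50
  after byte 2 (21): sum1=216, sum2=11
  after byte 3 (81): sum1=90, sum2=101
  after byte 4 (5B): sum1=181, sum2=27
  after byte 5 (F1): sum1=167, sum2=194
Checksum = sum2·256 + sum1 = 194·256 + 167 = 49831 = 0xC2A7.

C2A7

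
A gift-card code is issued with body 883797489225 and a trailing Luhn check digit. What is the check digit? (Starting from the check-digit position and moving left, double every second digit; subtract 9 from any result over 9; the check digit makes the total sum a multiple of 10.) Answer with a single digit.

Partial digits right→left: 5 2 2 9 8 4 7 9 7 3 8 8
Double every second digit counting from the check-digit position (so the 1st, 3rd, 5th, ... of the partial from the right).
  doubled (with −9 where >9): 1 4 7 5 5 7 → sum 29
  kept as-is: 2 9 4 9 3 8 → sum 35
Total = 29 + 35 = 64.
Check digit = (10 − (64 mod 10)) mod 10 = 6.

6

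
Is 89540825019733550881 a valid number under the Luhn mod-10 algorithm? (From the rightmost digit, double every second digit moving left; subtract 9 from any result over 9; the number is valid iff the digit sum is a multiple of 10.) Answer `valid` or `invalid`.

invalid

From the right, keep odd positions and double even positions (subtract 9 from any doubled value over 9):
  doubled (positions 2,4,...): 7 0 1 6 9 0 4 0 1 7 → sum 35
  kept (positions 1,3,...): 1 8 5 3 7 1 5 8 4 9 → sum 51
Total = 86.
86 mod 10 = 6, so the number is invalid.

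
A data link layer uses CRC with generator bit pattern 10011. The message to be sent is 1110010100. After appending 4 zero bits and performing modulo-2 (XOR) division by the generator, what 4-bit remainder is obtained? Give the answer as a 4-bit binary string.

Append 4 zeros: 11100101000000. Divide by 10011 (XOR where the leading bit is 1):
  pos 0: 11100 XOR 10011 = 01111
  pos 1: 11111 XOR 10011 = 01100
  pos 2: 11000 XOR 10011 = 01011
  pos 3: 10111 XOR 10011 = 00100
  pos 5: 10000 XOR 10011 = 00011
  pos 8: 11000 XOR 10011 = 01011
  pos 9: 10110 XOR 10011 = 00101
Remainder (last 4 bits) = 0101. This is the CRC / FCS.

0101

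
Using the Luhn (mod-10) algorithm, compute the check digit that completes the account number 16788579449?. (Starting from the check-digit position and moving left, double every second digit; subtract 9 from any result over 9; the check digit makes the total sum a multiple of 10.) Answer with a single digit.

2

Partial digits right→left: 9 4 4 9 7 5 8 8 7 6 1
Double every second digit counting from the check-digit position (so the 1st, 3rd, 5th, ... of the partial from the right).
  doubled (with −9 where >9): 9 8 5 7 5 2 → sum 36
  kept as-is: 4 9 5 8 6 → sum 32
Total = 36 + 32 = 68.
Check digit = (10 − (68 mod 10)) mod 10 = 2.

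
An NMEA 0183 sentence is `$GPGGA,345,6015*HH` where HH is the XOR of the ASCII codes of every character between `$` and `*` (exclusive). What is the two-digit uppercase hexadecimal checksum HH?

66

XOR the ASCII codes of the payload characters:
  'G' = 0x47 → acc = 0x47
  'P' = 0x50 → acc = 0x17
  'G' = 0x47 → acc = 0x50
  'G' = 0x47 → acc = 0x17
  'A' = 0x41 → acc = 0x56
  ',' = 0x2C → acc = 0x7A
  '3' = 0x33 → acc = 0x49
  '4' = 0x34 → acc = 0x7D
  '5' = 0x35 → acc = 0x48
  ',' = 0x2C → acc = 0x64
  '6' = 0x36 → acc = 0x52
  '0' = 0x30 → acc = 0x62
  '1' = 0x31 → acc = 0x53
  '5' = 0x35 → acc = 0x66
Checksum = 0x66.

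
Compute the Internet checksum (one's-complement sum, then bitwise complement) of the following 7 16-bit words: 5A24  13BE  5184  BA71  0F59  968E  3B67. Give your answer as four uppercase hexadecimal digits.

A4D8

One's-complement addition (fold any carry out of bit 15 back into bit 0):
  0x5A24 + 0x13BE = 0x06DE2
  0x6DE2 + 0x5184 = 0x0BF66
  0xBF66 + 0xBA71 = 0x179D7 → wrap carry → 0x79D8
  0x79D8 + 0x0F59 = 0x08931
  0x8931 + 0x968E = 0x11FBF → wrap carry → 0x1FC0
  0x1FC0 + 0x3B67 = 0x05B27
One's-complement sum = 0x5B27.
Checksum = ~0x5B27 & 0xFFFF = 0xA4D8.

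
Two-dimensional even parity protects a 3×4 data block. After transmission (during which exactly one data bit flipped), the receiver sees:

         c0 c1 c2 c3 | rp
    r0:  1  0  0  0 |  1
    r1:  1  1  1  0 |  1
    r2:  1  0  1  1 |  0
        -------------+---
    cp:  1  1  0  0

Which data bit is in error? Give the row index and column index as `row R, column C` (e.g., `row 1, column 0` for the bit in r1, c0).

row 2, column 3

Recompute each row's even parity and compare to rp:
  r0: data parity 1, sent rp 1 → ok
  r1: data parity 1, sent rp 1 → ok
  r2: data parity 1, sent rp 0 → mismatch
Recompute each column's even parity and compare to cp:
  c0: data parity 1, sent cp 1 → ok
  c1: data parity 1, sent cp 1 → ok
  c2: data parity 0, sent cp 0 → ok
  c3: data parity 1, sent cp 0 → mismatch
Exactly one row (r2) and one column (c3) fail → the flipped bit is at their intersection.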